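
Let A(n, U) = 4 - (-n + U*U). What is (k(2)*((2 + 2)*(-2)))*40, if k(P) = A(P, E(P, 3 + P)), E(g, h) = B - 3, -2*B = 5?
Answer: 7760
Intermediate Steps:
B = -5/2 (B = -½*5 = -5/2 ≈ -2.5000)
E(g, h) = -11/2 (E(g, h) = -5/2 - 3 = -11/2)
A(n, U) = 4 + n - U² (A(n, U) = 4 - (-n + U²) = 4 - (U² - n) = 4 + (n - U²) = 4 + n - U²)
k(P) = -105/4 + P (k(P) = 4 + P - (-11/2)² = 4 + P - 1*121/4 = 4 + P - 121/4 = -105/4 + P)
(k(2)*((2 + 2)*(-2)))*40 = ((-105/4 + 2)*((2 + 2)*(-2)))*40 = -97*(-2)*40 = -97/4*(-8)*40 = 194*40 = 7760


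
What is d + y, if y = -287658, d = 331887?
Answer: 44229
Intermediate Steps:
d + y = 331887 - 287658 = 44229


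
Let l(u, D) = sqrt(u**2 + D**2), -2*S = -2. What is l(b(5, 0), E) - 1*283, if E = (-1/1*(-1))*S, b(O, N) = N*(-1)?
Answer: -282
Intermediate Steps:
S = 1 (S = -1/2*(-2) = 1)
b(O, N) = -N
E = 1 (E = (-1/1*(-1))*1 = (-1*1*(-1))*1 = -1*(-1)*1 = 1*1 = 1)
l(u, D) = sqrt(D**2 + u**2)
l(b(5, 0), E) - 1*283 = sqrt(1**2 + (-1*0)**2) - 1*283 = sqrt(1 + 0**2) - 283 = sqrt(1 + 0) - 283 = sqrt(1) - 283 = 1 - 283 = -282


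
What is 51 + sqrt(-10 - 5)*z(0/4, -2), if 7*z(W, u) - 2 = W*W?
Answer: 51 + 2*I*sqrt(15)/7 ≈ 51.0 + 1.1066*I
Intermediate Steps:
z(W, u) = 2/7 + W**2/7 (z(W, u) = 2/7 + (W*W)/7 = 2/7 + W**2/7)
51 + sqrt(-10 - 5)*z(0/4, -2) = 51 + sqrt(-10 - 5)*(2/7 + (0/4)**2/7) = 51 + sqrt(-15)*(2/7 + (0*(1/4))**2/7) = 51 + (I*sqrt(15))*(2/7 + (1/7)*0**2) = 51 + (I*sqrt(15))*(2/7 + (1/7)*0) = 51 + (I*sqrt(15))*(2/7 + 0) = 51 + (I*sqrt(15))*(2/7) = 51 + 2*I*sqrt(15)/7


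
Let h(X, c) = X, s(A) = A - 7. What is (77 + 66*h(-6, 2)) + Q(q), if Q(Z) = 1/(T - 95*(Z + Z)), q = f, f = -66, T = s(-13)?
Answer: -3993879/12520 ≈ -319.00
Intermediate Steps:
s(A) = -7 + A
T = -20 (T = -7 - 13 = -20)
q = -66
Q(Z) = 1/(-20 - 190*Z) (Q(Z) = 1/(-20 - 95*(Z + Z)) = 1/(-20 - 190*Z))
(77 + 66*h(-6, 2)) + Q(q) = (77 + 66*(-6)) - 1/(20 + 190*(-66)) = (77 - 396) - 1/(20 - 12540) = -319 - 1/(-12520) = -319 - 1*(-1/12520) = -319 + 1/12520 = -3993879/12520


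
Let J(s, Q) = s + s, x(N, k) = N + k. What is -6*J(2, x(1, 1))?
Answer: -24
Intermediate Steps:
J(s, Q) = 2*s
-6*J(2, x(1, 1)) = -12*2 = -6*4 = -24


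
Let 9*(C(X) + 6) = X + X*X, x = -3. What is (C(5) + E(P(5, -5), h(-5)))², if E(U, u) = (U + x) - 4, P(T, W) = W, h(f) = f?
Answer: 1936/9 ≈ 215.11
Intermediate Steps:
C(X) = -6 + X/9 + X²/9 (C(X) = -6 + (X + X*X)/9 = -6 + (X + X²)/9 = -6 + (X/9 + X²/9) = -6 + X/9 + X²/9)
E(U, u) = -7 + U (E(U, u) = (U - 3) - 4 = (-3 + U) - 4 = -7 + U)
(C(5) + E(P(5, -5), h(-5)))² = ((-6 + (⅑)*5 + (⅑)*5²) + (-7 - 5))² = ((-6 + 5/9 + (⅑)*25) - 12)² = ((-6 + 5/9 + 25/9) - 12)² = (-8/3 - 12)² = (-44/3)² = 1936/9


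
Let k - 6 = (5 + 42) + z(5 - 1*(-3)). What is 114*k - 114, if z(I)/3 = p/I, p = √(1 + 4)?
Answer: 5928 + 171*√5/4 ≈ 6023.6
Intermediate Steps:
p = √5 ≈ 2.2361
z(I) = 3*√5/I (z(I) = 3*(√5/I) = 3*√5/I)
k = 53 + 3*√5/8 (k = 6 + ((5 + 42) + 3*√5/(5 - 1*(-3))) = 6 + (47 + 3*√5/(5 + 3)) = 6 + (47 + 3*√5/8) = 53 + 3*√5/8 ≈ 53.839)
114*k - 114 = 114*(53 + 3*√5/8) - 114 = (6042 + 171*√5/4) - 114 = 5928 + 171*√5/4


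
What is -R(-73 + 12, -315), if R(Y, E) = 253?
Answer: -253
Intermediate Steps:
-R(-73 + 12, -315) = -1*253 = -253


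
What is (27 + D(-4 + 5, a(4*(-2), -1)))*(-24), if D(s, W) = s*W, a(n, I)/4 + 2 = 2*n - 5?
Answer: 1560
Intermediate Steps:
a(n, I) = -28 + 8*n (a(n, I) = -8 + 4*(2*n - 5) = -8 + 4*(-5 + 2*n) = -8 + (-20 + 8*n) = -28 + 8*n)
D(s, W) = W*s
(27 + D(-4 + 5, a(4*(-2), -1)))*(-24) = (27 + (-28 + 8*(4*(-2)))*(-4 + 5))*(-24) = (27 + (-28 + 8*(-8))*1)*(-24) = (27 + (-28 - 64)*1)*(-24) = (27 - 92*1)*(-24) = (27 - 92)*(-24) = -65*(-24) = 1560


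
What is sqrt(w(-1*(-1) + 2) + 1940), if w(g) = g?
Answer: sqrt(1943) ≈ 44.079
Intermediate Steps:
sqrt(w(-1*(-1) + 2) + 1940) = sqrt((-1*(-1) + 2) + 1940) = sqrt((1 + 2) + 1940) = sqrt(3 + 1940) = sqrt(1943)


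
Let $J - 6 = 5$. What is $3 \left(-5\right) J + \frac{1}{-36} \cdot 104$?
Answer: $- \frac{1511}{9} \approx -167.89$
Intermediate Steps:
$J = 11$ ($J = 6 + 5 = 11$)
$3 \left(-5\right) J + \frac{1}{-36} \cdot 104 = 3 \left(-5\right) 11 + \frac{1}{-36} \cdot 104 = \left(-15\right) 11 - \frac{26}{9} = -165 - \frac{26}{9} = - \frac{1511}{9}$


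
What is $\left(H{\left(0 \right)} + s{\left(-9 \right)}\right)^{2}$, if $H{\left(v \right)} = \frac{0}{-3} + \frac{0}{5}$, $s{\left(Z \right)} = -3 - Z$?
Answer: $36$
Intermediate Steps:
$H{\left(v \right)} = 0$ ($H{\left(v \right)} = 0 \left(- \frac{1}{3}\right) + 0 \cdot \frac{1}{5} = 0 + 0 = 0$)
$\left(H{\left(0 \right)} + s{\left(-9 \right)}\right)^{2} = \left(0 - -6\right)^{2} = \left(0 + \left(-3 + 9\right)\right)^{2} = \left(0 + 6\right)^{2} = 6^{2} = 36$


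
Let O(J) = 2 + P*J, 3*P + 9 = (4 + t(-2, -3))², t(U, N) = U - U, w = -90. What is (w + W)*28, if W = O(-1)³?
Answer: -68068/27 ≈ -2521.0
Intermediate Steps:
t(U, N) = 0
P = 7/3 (P = -3 + (4 + 0)²/3 = -3 + (⅓)*4² = -3 + (⅓)*16 = -3 + 16/3 = 7/3 ≈ 2.3333)
O(J) = 2 + 7*J/3
W = -1/27 (W = (2 + (7/3)*(-1))³ = (2 - 7/3)³ = (-⅓)³ = -1/27 ≈ -0.037037)
(w + W)*28 = (-90 - 1/27)*28 = -2431/27*28 = -68068/27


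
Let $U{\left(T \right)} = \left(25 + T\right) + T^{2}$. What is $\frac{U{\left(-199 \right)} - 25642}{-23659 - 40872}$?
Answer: $- \frac{13785}{64531} \approx -0.21362$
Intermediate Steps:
$U{\left(T \right)} = 25 + T + T^{2}$
$\frac{U{\left(-199 \right)} - 25642}{-23659 - 40872} = \frac{\left(25 - 199 + \left(-199\right)^{2}\right) - 25642}{-23659 - 40872} = \frac{\left(25 - 199 + 39601\right) - 25642}{-64531} = \left(39427 - 25642\right) \left(- \frac{1}{64531}\right) = 13785 \left(- \frac{1}{64531}\right) = - \frac{13785}{64531}$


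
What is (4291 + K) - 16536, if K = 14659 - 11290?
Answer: -8876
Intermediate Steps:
K = 3369
(4291 + K) - 16536 = (4291 + 3369) - 16536 = 7660 - 16536 = -8876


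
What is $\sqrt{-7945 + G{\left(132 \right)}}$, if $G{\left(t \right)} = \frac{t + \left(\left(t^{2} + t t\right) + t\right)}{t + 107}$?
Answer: $\frac{i \sqrt{445434577}}{239} \approx 88.307 i$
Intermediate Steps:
$G{\left(t \right)} = \frac{2 t + 2 t^{2}}{107 + t}$ ($G{\left(t \right)} = \frac{t + \left(\left(t^{2} + t^{2}\right) + t\right)}{107 + t} = \frac{t + \left(2 t^{2} + t\right)}{107 + t} = \frac{t + \left(t + 2 t^{2}\right)}{107 + t} = \frac{2 t + 2 t^{2}}{107 + t}$)
$\sqrt{-7945 + G{\left(132 \right)}} = \sqrt{-7945 + 2 \cdot 132 \frac{1}{107 + 132} \left(1 + 132\right)} = \sqrt{-7945 + 2 \cdot 132 \cdot \frac{1}{239} \cdot 133} = \sqrt{-7945 + \frac{35112}{239}} = \sqrt{- \frac{1863743}{239}} = \frac{i \sqrt{445434577}}{239}$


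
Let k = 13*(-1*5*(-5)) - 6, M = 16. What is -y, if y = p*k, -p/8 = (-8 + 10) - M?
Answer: -35728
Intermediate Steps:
p = 112 (p = -8*((-8 + 10) - 1*16) = -8*(2 - 16) = -8*(-14) = 112)
k = 319 (k = 13*(-5*(-5)) - 6 = 13*25 - 6 = 325 - 6 = 319)
y = 35728 (y = 112*319 = 35728)
-y = -1*35728 = -35728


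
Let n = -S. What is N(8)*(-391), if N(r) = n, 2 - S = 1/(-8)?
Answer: 6647/8 ≈ 830.88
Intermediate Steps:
S = 17/8 (S = 2 - 1/(-8) = 2 - 1*(-1/8) = 2 + 1/8 = 17/8 ≈ 2.1250)
n = -17/8 (n = -1*17/8 = -17/8 ≈ -2.1250)
N(r) = -17/8
N(8)*(-391) = -17/8*(-391) = 6647/8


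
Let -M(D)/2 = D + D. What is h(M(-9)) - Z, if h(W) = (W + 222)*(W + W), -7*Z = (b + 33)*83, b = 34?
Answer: 135593/7 ≈ 19370.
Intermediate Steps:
M(D) = -4*D (M(D) = -2*(D + D) = -4*D)
Z = -5561/7 (Z = -(34 + 33)*83/7 = -67*83/7 = -⅐*5561 = -5561/7 ≈ -794.43)
h(W) = 2*W*(222 + W) (h(W) = (222 + W)*(2*W) = 2*W*(222 + W))
h(M(-9)) - Z = 2*(-4*(-9))*(222 - 4*(-9)) - 1*(-5561/7) = 2*36*(222 + 36) + 5561/7 = 2*36*258 + 5561/7 = 18576 + 5561/7 = 135593/7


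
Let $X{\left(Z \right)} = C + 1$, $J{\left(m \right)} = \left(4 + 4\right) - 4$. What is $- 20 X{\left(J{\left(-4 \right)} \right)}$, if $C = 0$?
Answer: $-20$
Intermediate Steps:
$J{\left(m \right)} = 4$ ($J{\left(m \right)} = 8 - 4 = 4$)
$X{\left(Z \right)} = 1$ ($X{\left(Z \right)} = 0 + 1 = 1$)
$- 20 X{\left(J{\left(-4 \right)} \right)} = \left(-20\right) 1 = -20$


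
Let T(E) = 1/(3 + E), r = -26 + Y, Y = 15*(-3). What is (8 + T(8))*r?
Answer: -6319/11 ≈ -574.45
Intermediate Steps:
Y = -45
r = -71 (r = -26 - 45 = -71)
(8 + T(8))*r = (8 + 1/(3 + 8))*(-71) = (8 + 1/11)*(-71) = (89/11)*(-71) = -6319/11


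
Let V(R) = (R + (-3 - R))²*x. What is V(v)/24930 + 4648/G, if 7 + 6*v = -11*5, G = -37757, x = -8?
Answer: -6588508/52293445 ≈ -0.12599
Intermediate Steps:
v = -31/3 (v = -7/6 + (-11*5)/6 = -7/6 + (⅙)*(-55) = -7/6 - 55/6 = -31/3 ≈ -10.333)
V(R) = -72 (V(R) = (R + (-3 - R))²*(-8) = (-3)²*(-8) = 9*(-8) = -72)
V(v)/24930 + 4648/G = -72/24930 + 4648/(-37757) = -72*1/24930 + 4648*(-1/37757) = -4/1385 - 4648/37757 = -6588508/52293445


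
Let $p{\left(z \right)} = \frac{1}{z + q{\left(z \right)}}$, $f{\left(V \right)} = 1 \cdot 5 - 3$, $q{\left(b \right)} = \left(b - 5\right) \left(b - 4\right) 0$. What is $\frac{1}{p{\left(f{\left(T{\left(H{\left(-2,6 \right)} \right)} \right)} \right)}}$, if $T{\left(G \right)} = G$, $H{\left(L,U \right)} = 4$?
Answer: $2$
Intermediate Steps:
$q{\left(b \right)} = 0$ ($q{\left(b \right)} = \left(-5 + b\right) \left(-4 + b\right) 0 = 0$)
$f{\left(V \right)} = 2$ ($f{\left(V \right)} = 5 - 3 = 2$)
$p{\left(z \right)} = \frac{1}{z}$ ($p{\left(z \right)} = \frac{1}{z + 0} = \frac{1}{z}$)
$\frac{1}{p{\left(f{\left(T{\left(H{\left(-2,6 \right)} \right)} \right)} \right)}} = \frac{1}{\frac{1}{2}} = 2$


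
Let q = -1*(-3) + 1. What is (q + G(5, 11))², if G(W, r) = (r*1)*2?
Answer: 676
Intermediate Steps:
G(W, r) = 2*r (G(W, r) = r*2 = 2*r)
q = 4 (q = 3 + 1 = 4)
(q + G(5, 11))² = (4 + 2*11)² = (4 + 22)² = 26² = 676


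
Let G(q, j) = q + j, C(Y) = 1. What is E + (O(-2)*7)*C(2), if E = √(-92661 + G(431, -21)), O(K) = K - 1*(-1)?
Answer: -7 + I*√92251 ≈ -7.0 + 303.73*I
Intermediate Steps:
O(K) = 1 + K (O(K) = K + 1 = 1 + K)
G(q, j) = j + q
E = I*√92251 (E = √(-92661 + (-21 + 431)) = √(-92661 + 410) = √(-92251) = I*√92251 ≈ 303.73*I)
E + (O(-2)*7)*C(2) = I*√92251 + ((1 - 2)*7)*1 = I*√92251 - 1*7*1 = I*√92251 - 7*1 = I*√92251 - 7 = -7 + I*√92251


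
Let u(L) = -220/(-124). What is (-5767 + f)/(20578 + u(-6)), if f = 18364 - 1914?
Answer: 331173/637973 ≈ 0.51910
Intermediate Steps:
f = 16450
u(L) = 55/31 (u(L) = -220*(-1/124) = 55/31)
(-5767 + f)/(20578 + u(-6)) = (-5767 + 16450)/(20578 + 55/31) = 10683/(637973/31) = 10683*(31/637973) = 331173/637973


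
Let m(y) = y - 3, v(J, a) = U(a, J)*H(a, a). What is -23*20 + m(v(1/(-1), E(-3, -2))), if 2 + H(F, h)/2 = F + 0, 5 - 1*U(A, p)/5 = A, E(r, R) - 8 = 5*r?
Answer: -1543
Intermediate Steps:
E(r, R) = 8 + 5*r
U(A, p) = 25 - 5*A
H(F, h) = -4 + 2*F (H(F, h) = -4 + 2*(F + 0) = -4 + 2*F)
v(J, a) = (-4 + 2*a)*(25 - 5*a) (v(J, a) = (25 - 5*a)*(-4 + 2*a) = (-4 + 2*a)*(25 - 5*a))
m(y) = -3 + y
-23*20 + m(v(1/(-1), E(-3, -2))) = -23*20 + (-3 - 10*(-5 + (8 + 5*(-3)))*(-2 + (8 + 5*(-3)))) = -460 + (-3 - 10*(-5 + (8 - 15))*(-2 + (8 - 15))) = -460 + (-3 - 10*(-5 - 7)*(-2 - 7)) = -460 + (-3 - 10*(-12)*(-9)) = -460 + (-3 - 1080) = -460 - 1083 = -1543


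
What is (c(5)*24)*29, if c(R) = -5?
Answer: -3480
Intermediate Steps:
(c(5)*24)*29 = -5*24*29 = -120*29 = -3480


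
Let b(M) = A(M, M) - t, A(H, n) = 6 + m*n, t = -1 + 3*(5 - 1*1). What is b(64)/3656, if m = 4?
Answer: 251/3656 ≈ 0.068654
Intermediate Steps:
t = 11 (t = -1 + 3*(5 - 1) = -1 + 3*4 = -1 + 12 = 11)
A(H, n) = 6 + 4*n
b(M) = -5 + 4*M (b(M) = (6 + 4*M) - 1*11 = (6 + 4*M) - 11 = -5 + 4*M)
b(64)/3656 = (-5 + 4*64)/3656 = (-5 + 256)*(1/3656) = 251*(1/3656) = 251/3656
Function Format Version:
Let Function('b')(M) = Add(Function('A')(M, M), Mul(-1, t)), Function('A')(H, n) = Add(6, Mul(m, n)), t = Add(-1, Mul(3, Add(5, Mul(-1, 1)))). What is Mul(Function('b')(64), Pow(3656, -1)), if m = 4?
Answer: Rational(251, 3656) ≈ 0.068654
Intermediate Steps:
t = 11 (t = Add(-1, Mul(3, Add(5, -1))) = Add(-1, Mul(3, 4)) = Add(-1, 12) = 11)
Function('A')(H, n) = Add(6, Mul(4, n))
Function('b')(M) = Add(-5, Mul(4, M)) (Function('b')(M) = Add(Add(6, Mul(4, M)), Mul(-1, 11)) = Add(Add(6, Mul(4, M)), -11) = Add(-5, Mul(4, M)))
Mul(Function('b')(64), Pow(3656, -1)) = Mul(Add(-5, Mul(4, 64)), Pow(3656, -1)) = Mul(Add(-5, 256), Rational(1, 3656)) = Mul(251, Rational(1, 3656)) = Rational(251, 3656)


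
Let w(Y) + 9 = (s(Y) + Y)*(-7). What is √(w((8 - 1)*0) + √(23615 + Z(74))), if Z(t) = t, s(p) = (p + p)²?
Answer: √(-9 + √23689) ≈ 12.038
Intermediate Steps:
s(p) = 4*p² (s(p) = (2*p)² = 4*p²)
w(Y) = -9 - 28*Y² - 7*Y (w(Y) = -9 + (4*Y² + Y)*(-7) = -9 + (Y + 4*Y²)*(-7) = -9 + (-28*Y² - 7*Y) = -9 - 28*Y² - 7*Y)
√(w((8 - 1)*0) + √(23615 + Z(74))) = √((-9 - 28*((8 - 1)*0)² - 7*(8 - 1)*0) + √(23615 + 74)) = √((-9 - 28*(7*0)² - 49*0) + √23689) = √((-9 - 28*0² - 7*0) + √23689) = √((-9 - 28*0 + 0) + √23689) = √((-9 + 0 + 0) + √23689) = √(-9 + √23689)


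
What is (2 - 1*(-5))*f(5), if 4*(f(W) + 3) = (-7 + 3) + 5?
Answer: -77/4 ≈ -19.250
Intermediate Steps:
f(W) = -11/4 (f(W) = -3 + ((-7 + 3) + 5)/4 = -3 + (-4 + 5)/4 = -3 + (1/4)*1 = -3 + 1/4 = -11/4)
(2 - 1*(-5))*f(5) = (2 - 1*(-5))*(-11/4) = (2 + 5)*(-11/4) = 7*(-11/4) = -77/4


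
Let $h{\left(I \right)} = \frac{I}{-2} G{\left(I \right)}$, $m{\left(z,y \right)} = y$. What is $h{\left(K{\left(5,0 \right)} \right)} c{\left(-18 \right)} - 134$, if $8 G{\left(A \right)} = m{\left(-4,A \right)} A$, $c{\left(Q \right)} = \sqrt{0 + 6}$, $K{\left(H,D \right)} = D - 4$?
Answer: $-134 + 4 \sqrt{6} \approx -124.2$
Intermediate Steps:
$K{\left(H,D \right)} = -4 + D$ ($K{\left(H,D \right)} = D - 4 = -4 + D$)
$c{\left(Q \right)} = \sqrt{6}$
$G{\left(A \right)} = \frac{A^{2}}{8}$ ($G{\left(A \right)} = \frac{A A}{8} = \frac{A^{2}}{8}$)
$h{\left(I \right)} = - \frac{I^{3}}{16}$ ($h{\left(I \right)} = \frac{I}{-2} \frac{I^{2}}{8} = I \left(- \frac{1}{2}\right) \frac{I^{2}}{8} = - \frac{I}{2} \frac{I^{2}}{8} = - \frac{I^{3}}{16}$)
$h{\left(K{\left(5,0 \right)} \right)} c{\left(-18 \right)} - 134 = - \frac{\left(-4 + 0\right)^{3}}{16} \sqrt{6} - 134 = - \frac{\left(-4\right)^{3}}{16} \sqrt{6} - 134 = \left(- \frac{1}{16}\right) \left(-64\right) \sqrt{6} - 134 = 4 \sqrt{6} - 134 = -134 + 4 \sqrt{6}$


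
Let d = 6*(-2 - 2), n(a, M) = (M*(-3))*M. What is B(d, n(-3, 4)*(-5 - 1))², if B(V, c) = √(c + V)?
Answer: 264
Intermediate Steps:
n(a, M) = -3*M² (n(a, M) = (-3*M)*M = -3*M²)
d = -24 (d = 6*(-4) = -24)
B(V, c) = √(V + c)
B(d, n(-3, 4)*(-5 - 1))² = (√(-24 + (-3*4²)*(-5 - 1)))² = (√(-24 - 3*16*(-6)))² = (√(-24 - 48*(-6)))² = (√(-24 + 288))² = (√264)² = (2*√66)² = 264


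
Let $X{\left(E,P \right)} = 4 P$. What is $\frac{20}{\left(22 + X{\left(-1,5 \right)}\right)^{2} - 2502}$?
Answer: $- \frac{10}{369} \approx -0.0271$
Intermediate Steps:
$\frac{20}{\left(22 + X{\left(-1,5 \right)}\right)^{2} - 2502} = \frac{20}{\left(22 + 4 \cdot 5\right)^{2} - 2502} = \frac{20}{\left(22 + 20\right)^{2} - 2502} = \frac{20}{42^{2} - 2502} = \frac{20}{1764 - 2502} = \frac{20}{-738} = 20 \left(- \frac{1}{738}\right) = - \frac{10}{369}$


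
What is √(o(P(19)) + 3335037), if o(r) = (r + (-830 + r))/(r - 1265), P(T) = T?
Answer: √1294424822481/623 ≈ 1826.2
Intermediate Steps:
o(r) = (-830 + 2*r)/(-1265 + r)
√(o(P(19)) + 3335037) = √(2*(-415 + 19)/(-1265 + 19) + 3335037) = √(2*(-396)/(-1246) + 3335037) = √(2*(-1/1246)*(-396) + 3335037) = √(396/623 + 3335037) = √(2077728447/623) = √1294424822481/623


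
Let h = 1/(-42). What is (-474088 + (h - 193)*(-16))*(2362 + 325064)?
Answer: -1079522648864/7 ≈ -1.5422e+11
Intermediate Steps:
h = -1/42 ≈ -0.023810
(-474088 + (h - 193)*(-16))*(2362 + 325064) = (-474088 + (-1/42 - 193)*(-16))*(2362 + 325064) = (-474088 - 8107/42*(-16))*327426 = (-474088 + 64856/21)*327426 = -9890992/21*327426 = -1079522648864/7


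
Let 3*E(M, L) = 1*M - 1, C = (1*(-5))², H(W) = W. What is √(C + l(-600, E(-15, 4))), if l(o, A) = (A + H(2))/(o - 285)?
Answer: √783343/177 ≈ 5.0004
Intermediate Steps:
C = 25 (C = (-5)² = 25)
E(M, L) = -⅓ + M/3 (E(M, L) = (1*M - 1)/3 = (M - 1)/3 = (-1 + M)/3 = -⅓ + M/3)
l(o, A) = (2 + A)/(-285 + o) (l(o, A) = (A + 2)/(o - 285) = (2 + A)/(-285 + o))
√(C + l(-600, E(-15, 4))) = √(25 + (2 + (-⅓ + (⅓)*(-15)))/(-285 - 600)) = √(25 + (2 + (-⅓ - 5))/(-885)) = √(25 - (2 - 16/3)/885) = √(25 - 1/885*(-10/3)) = √(25 + 2/531) = √(13277/531) = √783343/177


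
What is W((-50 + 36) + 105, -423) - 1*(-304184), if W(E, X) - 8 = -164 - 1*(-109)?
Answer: 304137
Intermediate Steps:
W(E, X) = -47 (W(E, X) = 8 + (-164 - 1*(-109)) = 8 + (-164 + 109) = 8 - 55 = -47)
W((-50 + 36) + 105, -423) - 1*(-304184) = -47 - 1*(-304184) = -47 + 304184 = 304137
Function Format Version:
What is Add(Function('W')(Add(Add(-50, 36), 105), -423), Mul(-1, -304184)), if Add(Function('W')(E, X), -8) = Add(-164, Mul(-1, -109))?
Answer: 304137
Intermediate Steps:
Function('W')(E, X) = -47 (Function('W')(E, X) = Add(8, Add(-164, Mul(-1, -109))) = Add(8, Add(-164, 109)) = Add(8, -55) = -47)
Add(Function('W')(Add(Add(-50, 36), 105), -423), Mul(-1, -304184)) = Add(-47, Mul(-1, -304184)) = Add(-47, 304184) = 304137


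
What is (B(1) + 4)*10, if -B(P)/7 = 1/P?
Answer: -30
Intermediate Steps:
B(P) = -7/P
(B(1) + 4)*10 = (-7/1 + 4)*10 = (-7*1 + 4)*10 = (-7 + 4)*10 = -3*10 = -30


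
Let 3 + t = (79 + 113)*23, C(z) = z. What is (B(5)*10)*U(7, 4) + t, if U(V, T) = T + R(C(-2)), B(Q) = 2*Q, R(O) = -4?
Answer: 4413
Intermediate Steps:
U(V, T) = -4 + T (U(V, T) = T - 4 = -4 + T)
t = 4413 (t = -3 + (79 + 113)*23 = -3 + 192*23 = -3 + 4416 = 4413)
(B(5)*10)*U(7, 4) + t = ((2*5)*10)*(-4 + 4) + 4413 = (10*10)*0 + 4413 = 100*0 + 4413 = 0 + 4413 = 4413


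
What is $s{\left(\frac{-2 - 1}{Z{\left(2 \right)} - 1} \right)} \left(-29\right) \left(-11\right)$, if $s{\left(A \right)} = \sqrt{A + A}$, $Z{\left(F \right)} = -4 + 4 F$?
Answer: $319 i \sqrt{2} \approx 451.13 i$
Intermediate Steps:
$s{\left(A \right)} = \sqrt{2} \sqrt{A}$ ($s{\left(A \right)} = \sqrt{2 A} = \sqrt{2} \sqrt{A}$)
$s{\left(\frac{-2 - 1}{Z{\left(2 \right)} - 1} \right)} \left(-29\right) \left(-11\right) = \sqrt{2} \sqrt{\frac{-2 - 1}{\left(-4 + 4 \cdot 2\right) - 1}} \left(-29\right) \left(-11\right) = \sqrt{2} \sqrt{- \frac{3}{\left(-4 + 8\right) - 1}} \left(-29\right) \left(-11\right) = \sqrt{2} \sqrt{- \frac{3}{4 - 1}} \left(-29\right) \left(-11\right) = \sqrt{2} \sqrt{- \frac{3}{3}} \left(-29\right) \left(-11\right) = \sqrt{2} \sqrt{\left(-3\right) \frac{1}{3}} \left(-29\right) \left(-11\right) = \sqrt{2} \sqrt{-1} \left(-29\right) \left(-11\right) = \sqrt{2} i \left(-29\right) \left(-11\right) = i \sqrt{2} \left(-29\right) \left(-11\right) = - 29 i \sqrt{2} \left(-11\right) = 319 i \sqrt{2}$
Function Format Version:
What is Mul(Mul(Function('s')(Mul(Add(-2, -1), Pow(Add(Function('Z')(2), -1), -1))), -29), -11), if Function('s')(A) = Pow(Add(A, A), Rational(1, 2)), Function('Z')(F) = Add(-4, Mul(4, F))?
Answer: Mul(319, I, Pow(2, Rational(1, 2))) ≈ Mul(451.13, I)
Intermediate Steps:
Function('s')(A) = Mul(Pow(2, Rational(1, 2)), Pow(A, Rational(1, 2))) (Function('s')(A) = Pow(Mul(2, A), Rational(1, 2)) = Mul(Pow(2, Rational(1, 2)), Pow(A, Rational(1, 2))))
Mul(Mul(Function('s')(Mul(Add(-2, -1), Pow(Add(Function('Z')(2), -1), -1))), -29), -11) = Mul(Mul(Mul(Pow(2, Rational(1, 2)), Pow(Mul(Add(-2, -1), Pow(Add(Add(-4, Mul(4, 2)), -1), -1)), Rational(1, 2))), -29), -11) = Mul(Mul(Mul(Pow(2, Rational(1, 2)), Pow(Mul(-3, Pow(Add(Add(-4, 8), -1), -1)), Rational(1, 2))), -29), -11) = Mul(Mul(Mul(Pow(2, Rational(1, 2)), Pow(Mul(-3, Pow(Add(4, -1), -1)), Rational(1, 2))), -29), -11) = Mul(Mul(Mul(Pow(2, Rational(1, 2)), Pow(Mul(-3, Pow(3, -1)), Rational(1, 2))), -29), -11) = Mul(Mul(Mul(Pow(2, Rational(1, 2)), Pow(Mul(-3, Rational(1, 3)), Rational(1, 2))), -29), -11) = Mul(Mul(Mul(Pow(2, Rational(1, 2)), Pow(-1, Rational(1, 2))), -29), -11) = Mul(Mul(Mul(Pow(2, Rational(1, 2)), I), -29), -11) = Mul(Mul(Mul(I, Pow(2, Rational(1, 2))), -29), -11) = Mul(Mul(-29, I, Pow(2, Rational(1, 2))), -11) = Mul(319, I, Pow(2, Rational(1, 2)))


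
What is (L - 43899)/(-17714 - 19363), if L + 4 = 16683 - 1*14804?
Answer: 824/727 ≈ 1.1334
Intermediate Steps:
L = 1875 (L = -4 + (16683 - 1*14804) = -4 + (16683 - 14804) = -4 + 1879 = 1875)
(L - 43899)/(-17714 - 19363) = (1875 - 43899)/(-17714 - 19363) = -42024/(-37077) = -42024*(-1/37077) = 824/727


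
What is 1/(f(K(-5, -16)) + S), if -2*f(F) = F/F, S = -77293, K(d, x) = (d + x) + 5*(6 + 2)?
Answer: -2/154587 ≈ -1.2938e-5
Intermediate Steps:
K(d, x) = 40 + d + x (K(d, x) = (d + x) + 5*8 = (d + x) + 40 = 40 + d + x)
f(F) = -1/2 (f(F) = -F/(2*F) = -1/2*1 = -1/2)
1/(f(K(-5, -16)) + S) = 1/(-1/2 - 77293) = 1/(-154587/2) = -2/154587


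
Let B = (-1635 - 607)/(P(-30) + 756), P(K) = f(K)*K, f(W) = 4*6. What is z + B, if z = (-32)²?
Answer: 17311/18 ≈ 961.72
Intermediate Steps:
f(W) = 24
z = 1024
P(K) = 24*K
B = -1121/18 (B = (-1635 - 607)/(24*(-30) + 756) = -2242/(-720 + 756) = -2242/36 = -2242*1/36 = -1121/18 ≈ -62.278)
z + B = 1024 - 1121/18 = 17311/18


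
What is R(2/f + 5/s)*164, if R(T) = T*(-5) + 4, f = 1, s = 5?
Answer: -1804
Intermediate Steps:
R(T) = 4 - 5*T (R(T) = -5*T + 4 = 4 - 5*T)
R(2/f + 5/s)*164 = (4 - 5*(2/1 + 5/5))*164 = (4 - 5*(2*1 + 5*(1/5)))*164 = (4 - 5*(2 + 1))*164 = (4 - 5*3)*164 = (4 - 15)*164 = -11*164 = -1804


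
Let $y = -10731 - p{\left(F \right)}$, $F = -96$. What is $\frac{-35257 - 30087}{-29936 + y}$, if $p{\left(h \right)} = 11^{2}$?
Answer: $\frac{16336}{10197} \approx 1.602$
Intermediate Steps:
$p{\left(h \right)} = 121$
$y = -10852$ ($y = -10731 - 121 = -10852$)
$\frac{-35257 - 30087}{-29936 + y} = \frac{-35257 - 30087}{-29936 - 10852} = - \frac{65344}{-40788} = \left(-65344\right) \left(- \frac{1}{40788}\right) = \frac{16336}{10197}$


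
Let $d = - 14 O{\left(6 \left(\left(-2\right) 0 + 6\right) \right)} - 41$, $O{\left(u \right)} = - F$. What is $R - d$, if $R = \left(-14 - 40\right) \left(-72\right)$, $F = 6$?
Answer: $3845$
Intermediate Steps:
$O{\left(u \right)} = -6$ ($O{\left(u \right)} = \left(-1\right) 6 = -6$)
$R = 3888$ ($R = \left(-54\right) \left(-72\right) = 3888$)
$d = 43$ ($d = \left(-14\right) \left(-6\right) - 41 = 84 - 41 = 43$)
$R - d = 3888 - 43 = 3845$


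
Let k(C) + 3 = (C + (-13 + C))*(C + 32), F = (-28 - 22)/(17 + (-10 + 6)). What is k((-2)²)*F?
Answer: 9150/13 ≈ 703.85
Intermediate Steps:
F = -50/13 (F = -50/(17 - 4) = -50/13 ≈ -3.8462)
k(C) = -3 + (-13 + 2*C)*(32 + C) (k(C) = -3 + (C + (-13 + C))*(C + 32) = -3 + (-13 + 2*C)*(32 + C))
k((-2)²)*F = (-419 + 2*((-2)²)² + 51*(-2)²)*(-50/13) = (-419 + 2*4² + 51*4)*(-50/13) = (-419 + 2*16 + 204)*(-50/13) = (-419 + 32 + 204)*(-50/13) = -183*(-50/13) = 9150/13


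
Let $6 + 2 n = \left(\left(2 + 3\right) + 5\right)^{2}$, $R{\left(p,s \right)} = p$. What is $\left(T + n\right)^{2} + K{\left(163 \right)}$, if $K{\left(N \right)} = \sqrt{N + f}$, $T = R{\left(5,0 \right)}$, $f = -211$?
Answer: $2704 + 4 i \sqrt{3} \approx 2704.0 + 6.9282 i$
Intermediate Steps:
$T = 5$
$K{\left(N \right)} = \sqrt{-211 + N}$ ($K{\left(N \right)} = \sqrt{N - 211} = \sqrt{-211 + N}$)
$n = 47$ ($n = -3 + \frac{\left(\left(2 + 3\right) + 5\right)^{2}}{2} = -3 + \frac{\left(5 + 5\right)^{2}}{2} = -3 + \frac{10^{2}}{2} = -3 + \frac{1}{2} \cdot 100 = -3 + 50 = 47$)
$\left(T + n\right)^{2} + K{\left(163 \right)} = \left(5 + 47\right)^{2} + \sqrt{-211 + 163} = 52^{2} + \sqrt{-48} = 2704 + 4 i \sqrt{3}$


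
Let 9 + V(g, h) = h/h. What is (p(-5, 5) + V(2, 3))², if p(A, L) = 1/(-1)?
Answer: 81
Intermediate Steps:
p(A, L) = -1
V(g, h) = -8 (V(g, h) = -9 + h/h = -9 + 1 = -8)
(p(-5, 5) + V(2, 3))² = (-1 - 8)² = (-9)² = 81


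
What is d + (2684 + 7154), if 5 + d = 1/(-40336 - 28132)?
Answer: 673245843/68468 ≈ 9833.0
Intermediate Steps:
d = -342341/68468 (d = -5 + 1/(-40336 - 28132) = -5 + 1/(-68468) = -5 - 1/68468 = -342341/68468 ≈ -5.0000)
d + (2684 + 7154) = -342341/68468 + (2684 + 7154) = -342341/68468 + 9838 = 673245843/68468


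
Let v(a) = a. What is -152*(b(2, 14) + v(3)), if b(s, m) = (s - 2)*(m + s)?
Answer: -456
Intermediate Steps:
b(s, m) = (-2 + s)*(m + s)
-152*(b(2, 14) + v(3)) = -152*((2² - 2*14 - 2*2 + 14*2) + 3) = -152*((4 - 28 - 4 + 28) + 3) = -152*(0 + 3) = -152*3 = -456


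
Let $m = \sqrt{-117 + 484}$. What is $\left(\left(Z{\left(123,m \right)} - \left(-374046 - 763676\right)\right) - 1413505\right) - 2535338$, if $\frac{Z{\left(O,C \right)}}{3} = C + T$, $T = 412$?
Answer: $-2809885 + 3 \sqrt{367} \approx -2.8098 \cdot 10^{6}$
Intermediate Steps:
$m = \sqrt{367} \approx 19.157$
$Z{\left(O,C \right)} = 1236 + 3 C$ ($Z{\left(O,C \right)} = 3 \left(C + 412\right) = 3 \left(412 + C\right) = 1236 + 3 C$)
$\left(\left(Z{\left(123,m \right)} - \left(-374046 - 763676\right)\right) - 1413505\right) - 2535338 = \left(\left(\left(1236 + 3 \sqrt{367}\right) - \left(-374046 - 763676\right)\right) - 1413505\right) - 2535338 = \left(\left(\left(1236 + 3 \sqrt{367}\right) - -1137722\right) - 1413505\right) - 2535338 = \left(\left(\left(1236 + 3 \sqrt{367}\right) + 1137722\right) - 1413505\right) - 2535338 = \left(\left(1138958 + 3 \sqrt{367}\right) - 1413505\right) - 2535338 = \left(-274547 + 3 \sqrt{367}\right) - 2535338 = -2809885 + 3 \sqrt{367}$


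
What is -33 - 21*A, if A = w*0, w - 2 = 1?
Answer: -33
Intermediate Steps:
w = 3 (w = 2 + 1 = 3)
A = 0 (A = 3*0 = 0)
-33 - 21*A = -33 - 21*0 = -33 + 0 = -33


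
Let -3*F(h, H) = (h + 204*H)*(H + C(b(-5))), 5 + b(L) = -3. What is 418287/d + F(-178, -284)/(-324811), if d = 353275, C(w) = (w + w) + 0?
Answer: 2188886553757/114747606025 ≈ 19.076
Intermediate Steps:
b(L) = -8 (b(L) = -5 - 3 = -8)
C(w) = 2*w (C(w) = 2*w + 0 = 2*w)
F(h, H) = -(-16 + H)*(h + 204*H)/3 (F(h, H) = -(h + 204*H)*(H + 2*(-8))/3 = -(h + 204*H)*(H - 16)/3 = -(h + 204*H)*(-16 + H)/3 = -(-16 + H)*(h + 204*H)/3)
418287/d + F(-178, -284)/(-324811) = 418287/353275 + (-68*(-284)² + 1088*(-284) + (16/3)*(-178) - ⅓*(-284)*(-178))/(-324811) = 418287*(1/353275) + (-68*80656 - 308992 - 2848/3 - 50552/3)*(-1/324811) = 418287/353275 + (-5484608 - 308992 - 2848/3 - 50552/3)*(-1/324811) = 418287/353275 - 5811400*(-1/324811) = 418287/353275 + 5811400/324811 = 2188886553757/114747606025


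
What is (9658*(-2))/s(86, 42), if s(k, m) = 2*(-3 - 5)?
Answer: 4829/4 ≈ 1207.3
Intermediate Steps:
s(k, m) = -16 (s(k, m) = 2*(-8) = -16)
(9658*(-2))/s(86, 42) = (9658*(-2))/(-16) = -19316*(-1/16) = 4829/4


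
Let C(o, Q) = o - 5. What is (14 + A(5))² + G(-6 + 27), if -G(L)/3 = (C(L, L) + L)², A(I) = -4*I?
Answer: -4071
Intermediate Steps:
C(o, Q) = -5 + o
G(L) = -3*(-5 + 2*L)² (G(L) = -3*((-5 + L) + L)² = -3*(-5 + 2*L)²)
(14 + A(5))² + G(-6 + 27) = (14 - 4*5)² - 3*(-5 + 2*(-6 + 27))² = (14 - 20)² - 3*(-5 + 2*21)² = (-6)² - 3*(-5 + 42)² = 36 - 3*37² = 36 - 3*1369 = 36 - 4107 = -4071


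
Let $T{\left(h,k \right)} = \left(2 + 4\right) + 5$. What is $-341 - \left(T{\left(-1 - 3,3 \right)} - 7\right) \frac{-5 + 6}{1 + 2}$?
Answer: $- \frac{1027}{3} \approx -342.33$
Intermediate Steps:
$T{\left(h,k \right)} = 11$ ($T{\left(h,k \right)} = 6 + 5 = 11$)
$-341 - \left(T{\left(-1 - 3,3 \right)} - 7\right) \frac{-5 + 6}{1 + 2} = -341 - \left(11 - 7\right) \frac{-5 + 6}{1 + 2} = -341 - 4 \cdot 1 \cdot \frac{1}{3} = -341 - 4 \cdot \frac{1}{3} = -341 - \frac{4}{3} = - \frac{1027}{3}$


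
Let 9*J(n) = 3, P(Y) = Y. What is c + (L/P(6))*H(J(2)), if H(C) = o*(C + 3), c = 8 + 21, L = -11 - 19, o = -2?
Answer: 187/3 ≈ 62.333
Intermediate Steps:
J(n) = ⅓ (J(n) = (⅑)*3 = ⅓)
L = -30
c = 29
H(C) = -6 - 2*C (H(C) = -2*(C + 3) = -2*(3 + C) = -6 - 2*C)
c + (L/P(6))*H(J(2)) = 29 + (-30/6)*(-6 - 2*⅓) = 29 + (-30*⅙)*(-6 - ⅔) = 29 - 5*(-20/3) = 29 + 100/3 = 187/3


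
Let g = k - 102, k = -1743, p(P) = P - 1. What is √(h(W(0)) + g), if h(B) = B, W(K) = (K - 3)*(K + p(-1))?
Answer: I*√1839 ≈ 42.884*I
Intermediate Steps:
p(P) = -1 + P
W(K) = (-3 + K)*(-2 + K) (W(K) = (K - 3)*(K + (-1 - 1)) = (-3 + K)*(K - 2) = (-3 + K)*(-2 + K))
g = -1845 (g = -1743 - 102 = -1845)
√(h(W(0)) + g) = √((6 + 0² - 5*0) - 1845) = √((6 + 0 + 0) - 1845) = √(6 - 1845) = √(-1839) = I*√1839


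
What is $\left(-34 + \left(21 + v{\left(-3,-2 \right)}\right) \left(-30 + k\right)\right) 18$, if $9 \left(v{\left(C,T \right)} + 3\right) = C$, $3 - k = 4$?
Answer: $-10470$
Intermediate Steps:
$k = -1$ ($k = 3 - 4 = -1$)
$v{\left(C,T \right)} = -3 + \frac{C}{9}$
$\left(-34 + \left(21 + v{\left(-3,-2 \right)}\right) \left(-30 + k\right)\right) 18 = \left(-34 + \left(21 + \left(-3 + \frac{1}{9} \left(-3\right)\right)\right) \left(-30 - 1\right)\right) 18 = \left(-34 + \left(21 - \frac{10}{3}\right) \left(-31\right)\right) 18 = \left(-34 + \frac{53}{3} \left(-31\right)\right) 18 = \left(-34 - \frac{1643}{3}\right) 18 = \left(- \frac{1745}{3}\right) 18 = -10470$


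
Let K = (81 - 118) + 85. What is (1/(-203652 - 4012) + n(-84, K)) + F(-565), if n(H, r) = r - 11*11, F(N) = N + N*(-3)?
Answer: 219500847/207664 ≈ 1057.0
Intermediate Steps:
F(N) = -2*N (F(N) = N - 3*N = -2*N)
K = 48 (K = -37 + 85 = 48)
n(H, r) = -121 + r (n(H, r) = r - 1*121 = r - 121 = -121 + r)
(1/(-203652 - 4012) + n(-84, K)) + F(-565) = (1/(-203652 - 4012) + (-121 + 48)) - 2*(-565) = (1/(-207664) - 73) + 1130 = (-1/207664 - 73) + 1130 = -15159473/207664 + 1130 = 219500847/207664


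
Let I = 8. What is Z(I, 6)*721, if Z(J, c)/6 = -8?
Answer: -34608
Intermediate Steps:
Z(J, c) = -48 (Z(J, c) = 6*(-8) = -48)
Z(I, 6)*721 = -48*721 = -34608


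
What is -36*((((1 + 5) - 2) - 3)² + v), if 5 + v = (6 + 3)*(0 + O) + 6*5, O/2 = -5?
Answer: 2304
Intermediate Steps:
O = -10 (O = 2*(-5) = -10)
v = -65 (v = -5 + ((6 + 3)*(0 - 10) + 6*5) = -5 + (9*(-10) + 30) = -5 + (-90 + 30) = -5 - 60 = -65)
-36*((((1 + 5) - 2) - 3)² + v) = -36*((((1 + 5) - 2) - 3)² - 65) = -36*(((6 - 2) - 3)² - 65) = -36*((4 - 3)² - 65) = -36*(1² - 65) = -36*(1 - 65) = -36*(-64) = 2304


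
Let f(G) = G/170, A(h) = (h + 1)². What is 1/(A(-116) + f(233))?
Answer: 170/2248483 ≈ 7.5607e-5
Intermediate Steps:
A(h) = (1 + h)²
f(G) = G/170 (f(G) = G*(1/170) = G/170)
1/(A(-116) + f(233)) = 1/((1 - 116)² + (1/170)*233) = 1/((-115)² + 233/170) = 1/(13225 + 233/170) = 1/(2248483/170) = 170/2248483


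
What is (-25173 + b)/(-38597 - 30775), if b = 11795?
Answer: 6689/34686 ≈ 0.19284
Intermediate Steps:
(-25173 + b)/(-38597 - 30775) = (-25173 + 11795)/(-38597 - 30775) = -13378/(-69372) = -13378*(-1/69372) = 6689/34686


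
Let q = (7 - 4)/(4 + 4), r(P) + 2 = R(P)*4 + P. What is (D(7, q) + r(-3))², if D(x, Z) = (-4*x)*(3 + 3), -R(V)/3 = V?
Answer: 18769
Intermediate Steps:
R(V) = -3*V
r(P) = -2 - 11*P (r(P) = -2 + (-3*P*4 + P) = -2 + (-12*P + P) = -2 - 11*P)
q = 3/8 ≈ 0.37500
D(x, Z) = -24*x (D(x, Z) = -4*x*6 = -24*x)
(D(7, q) + r(-3))² = (-24*7 + (-2 - 11*(-3)))² = (-168 + (-2 + 33))² = (-168 + 31)² = (-137)² = 18769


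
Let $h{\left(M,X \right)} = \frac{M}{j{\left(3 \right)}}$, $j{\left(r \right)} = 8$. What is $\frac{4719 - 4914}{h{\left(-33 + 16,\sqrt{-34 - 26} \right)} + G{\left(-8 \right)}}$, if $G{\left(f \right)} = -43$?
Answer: $\frac{1560}{361} \approx 4.3213$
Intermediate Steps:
$h{\left(M,X \right)} = \frac{M}{8}$
$\frac{4719 - 4914}{h{\left(-33 + 16,\sqrt{-34 - 26} \right)} + G{\left(-8 \right)}} = \frac{4719 - 4914}{\frac{-33 + 16}{8} - 43} = - \frac{195}{\frac{1}{8} \left(-17\right) - 43} = - \frac{195}{- \frac{17}{8} - 43} = - \frac{195}{- \frac{361}{8}} = \left(-195\right) \left(- \frac{8}{361}\right) = \frac{1560}{361}$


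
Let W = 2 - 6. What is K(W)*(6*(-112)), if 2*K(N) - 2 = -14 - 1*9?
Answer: 7056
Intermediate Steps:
W = -4
K(N) = -21/2 (K(N) = 1 + (-14 - 1*9)/2 = 1 + (-14 - 9)/2 = 1 + (½)*(-23) = 1 - 23/2 = -21/2)
K(W)*(6*(-112)) = -63*(-112) = -21/2*(-672) = 7056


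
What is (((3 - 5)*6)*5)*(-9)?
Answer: 540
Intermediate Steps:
(((3 - 5)*6)*5)*(-9) = (-2*6*5)*(-9) = -12*5*(-9) = -60*(-9) = 540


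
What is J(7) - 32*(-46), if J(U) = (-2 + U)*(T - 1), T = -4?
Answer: 1447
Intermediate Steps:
J(U) = 10 - 5*U (J(U) = (-2 + U)*(-4 - 1) = (-2 + U)*(-5) = 10 - 5*U)
J(7) - 32*(-46) = (10 - 5*7) - 32*(-46) = (10 - 35) + 1472 = -25 + 1472 = 1447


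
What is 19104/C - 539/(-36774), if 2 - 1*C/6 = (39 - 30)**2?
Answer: -117045835/2905146 ≈ -40.289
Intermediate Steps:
C = -474 (C = 12 - 6*(39 - 30)**2 = 12 - 6*9**2 = 12 - 6*81 = 12 - 486 = -474)
19104/C - 539/(-36774) = 19104/(-474) - 539/(-36774) = 19104*(-1/474) - 539*(-1/36774) = -3184/79 + 539/36774 = -117045835/2905146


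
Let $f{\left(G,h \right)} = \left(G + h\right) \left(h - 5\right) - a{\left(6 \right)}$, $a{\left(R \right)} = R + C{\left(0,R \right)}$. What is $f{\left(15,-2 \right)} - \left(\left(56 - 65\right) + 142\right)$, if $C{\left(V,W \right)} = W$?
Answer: $-236$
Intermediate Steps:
$a{\left(R \right)} = 2 R$ ($a{\left(R \right)} = R + R = 2 R$)
$f{\left(G,h \right)} = -12 + \left(-5 + h\right) \left(G + h\right)$ ($f{\left(G,h \right)} = \left(G + h\right) \left(h - 5\right) - 2 \cdot 6 = \left(G + h\right) \left(-5 + h\right) - 12 = \left(-5 + h\right) \left(G + h\right) - 12 = -12 + \left(-5 + h\right) \left(G + h\right)$)
$f{\left(15,-2 \right)} - \left(\left(56 - 65\right) + 142\right) = \left(-12 + \left(-2\right)^{2} - 75 - -10 + 15 \left(-2\right)\right) - \left(\left(56 - 65\right) + 142\right) = \left(-12 + 4 - 75 + 10 - 30\right) - \left(-9 + 142\right) = -103 - 133 = -236$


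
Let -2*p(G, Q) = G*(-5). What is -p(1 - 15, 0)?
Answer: 35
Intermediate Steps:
p(G, Q) = 5*G/2 (p(G, Q) = -G*(-5)/2 = -(-5)*G/2 = 5*G/2)
-p(1 - 15, 0) = -5*(1 - 15)/2 = -5*(-14)/2 = -1*(-35) = 35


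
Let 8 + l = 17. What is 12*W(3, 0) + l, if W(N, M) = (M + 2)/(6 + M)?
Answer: 13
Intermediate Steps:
l = 9 (l = -8 + 17 = 9)
W(N, M) = (2 + M)/(6 + M)
12*W(3, 0) + l = 12*((2 + 0)/(6 + 0)) + 9 = 12*(2/6) + 9 = 12*((⅙)*2) + 9 = 12*(⅓) + 9 = 4 + 9 = 13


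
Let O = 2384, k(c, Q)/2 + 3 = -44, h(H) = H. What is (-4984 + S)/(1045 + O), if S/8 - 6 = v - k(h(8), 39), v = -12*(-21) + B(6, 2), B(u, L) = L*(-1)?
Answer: -728/1143 ≈ -0.63692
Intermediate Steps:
B(u, L) = -L
k(c, Q) = -94 (k(c, Q) = -6 + 2*(-44) = -6 - 88 = -94)
v = 250 (v = -12*(-21) - 1*2 = 252 - 2 = 250)
S = 2800 (S = 48 + 8*(250 - 1*(-94)) = 48 + 8*(250 + 94) = 48 + 8*344 = 48 + 2752 = 2800)
(-4984 + S)/(1045 + O) = (-4984 + 2800)/(1045 + 2384) = -2184/3429 = -2184*1/3429 = -728/1143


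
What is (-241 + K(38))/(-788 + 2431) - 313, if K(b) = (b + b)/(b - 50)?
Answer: -29123/93 ≈ -313.15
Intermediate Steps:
K(b) = 2*b/(-50 + b) (K(b) = (2*b)/(-50 + b) = 2*b/(-50 + b))
(-241 + K(38))/(-788 + 2431) - 313 = (-241 + 2*38/(-50 + 38))/(-788 + 2431) - 313 = (-241 + 2*38/(-12))/1643 - 313 = (-241 + 2*38*(-1/12))*(1/1643) - 313 = (-241 - 19/3)*(1/1643) - 313 = -742/3*1/1643 - 313 = -14/93 - 313 = -29123/93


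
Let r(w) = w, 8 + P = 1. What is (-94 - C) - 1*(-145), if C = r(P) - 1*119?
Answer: 177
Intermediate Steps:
P = -7 (P = -8 + 1 = -7)
C = -126 (C = -7 - 1*119 = -7 - 119 = -126)
(-94 - C) - 1*(-145) = (-94 - 1*(-126)) - 1*(-145) = (-94 + 126) + 145 = 32 + 145 = 177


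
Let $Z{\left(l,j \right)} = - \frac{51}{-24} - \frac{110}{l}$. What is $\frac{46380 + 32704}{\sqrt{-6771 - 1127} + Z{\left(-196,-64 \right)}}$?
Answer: $\frac{32643977184}{1214747081} - \frac{12152363776 i \sqrt{7898}}{1214747081} \approx 26.873 - 889.06 i$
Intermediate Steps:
$Z{\left(l,j \right)} = \frac{17}{8} - \frac{110}{l}$ ($Z{\left(l,j \right)} = \left(-51\right) \left(- \frac{1}{24}\right) - \frac{110}{l} = \frac{17}{8} - \frac{110}{l}$)
$\frac{46380 + 32704}{\sqrt{-6771 - 1127} + Z{\left(-196,-64 \right)}} = \frac{46380 + 32704}{\sqrt{-6771 - 1127} + \left(\frac{17}{8} - \frac{110}{-196}\right)} = \frac{79084}{\sqrt{-7898} + \left(\frac{17}{8} - - \frac{55}{98}\right)} = \frac{79084}{i \sqrt{7898} + \left(\frac{17}{8} + \frac{55}{98}\right)} = \frac{79084}{i \sqrt{7898} + \frac{1053}{392}} = \frac{79084}{\frac{1053}{392} + i \sqrt{7898}}$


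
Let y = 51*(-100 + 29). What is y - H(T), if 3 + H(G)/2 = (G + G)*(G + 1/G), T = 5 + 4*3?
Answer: -4775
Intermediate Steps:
y = -3621 (y = 51*(-71) = -3621)
T = 17 (T = 5 + 12 = 17)
H(G) = -6 + 4*G*(G + 1/G) (H(G) = -6 + 2*((G + G)*(G + 1/G)) = -6 + 2*((2*G)*(G + 1/G)) = -6 + 2*(2*G*(G + 1/G)) = -6 + 4*G*(G + 1/G))
y - H(T) = -3621 - (-2 + 4*17²) = -3621 - (-2 + 4*289) = -3621 - (-2 + 1156) = -3621 - 1*1154 = -3621 - 1154 = -4775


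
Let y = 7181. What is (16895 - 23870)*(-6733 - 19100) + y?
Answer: 180192356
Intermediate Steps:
(16895 - 23870)*(-6733 - 19100) + y = (16895 - 23870)*(-6733 - 19100) + 7181 = -6975*(-25833) + 7181 = 180185175 + 7181 = 180192356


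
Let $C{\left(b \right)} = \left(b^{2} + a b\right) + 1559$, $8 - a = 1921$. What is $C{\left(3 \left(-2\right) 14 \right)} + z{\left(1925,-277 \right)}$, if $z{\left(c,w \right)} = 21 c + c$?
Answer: $211657$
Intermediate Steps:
$a = -1913$ ($a = 8 - 1921 = -1913$)
$C{\left(b \right)} = 1559 + b^{2} - 1913 b$ ($C{\left(b \right)} = \left(b^{2} - 1913 b\right) + 1559 = 1559 + b^{2} - 1913 b$)
$z{\left(c,w \right)} = 22 c$
$C{\left(3 \left(-2\right) 14 \right)} + z{\left(1925,-277 \right)} = \left(1559 + \left(3 \left(-2\right) 14\right)^{2} - 1913 \cdot 3 \left(-2\right) 14\right) + 22 \cdot 1925 = \left(1559 + \left(\left(-6\right) 14\right)^{2} - 1913 \left(\left(-6\right) 14\right)\right) + 42350 = \left(1559 + \left(-84\right)^{2} - -160692\right) + 42350 = \left(1559 + 7056 + 160692\right) + 42350 = 169307 + 42350 = 211657$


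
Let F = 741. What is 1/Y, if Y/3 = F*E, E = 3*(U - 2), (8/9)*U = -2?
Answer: -4/113373 ≈ -3.5282e-5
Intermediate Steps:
U = -9/4 (U = (9/8)*(-2) = -9/4 ≈ -2.2500)
E = -51/4 (E = 3*(-9/4 - 2) = 3*(-17/4) = -51/4 ≈ -12.750)
Y = -113373/4 (Y = 3*(741*(-51/4)) = 3*(-37791/4) = -113373/4 ≈ -28343.)
1/Y = 1/(-113373/4) = -4/113373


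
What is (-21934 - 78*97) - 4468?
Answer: -33968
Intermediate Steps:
(-21934 - 78*97) - 4468 = (-21934 - 7566) - 4468 = -29500 - 4468 = -33968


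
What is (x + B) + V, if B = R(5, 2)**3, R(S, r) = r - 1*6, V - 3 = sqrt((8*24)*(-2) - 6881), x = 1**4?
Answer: -60 + I*sqrt(7265) ≈ -60.0 + 85.235*I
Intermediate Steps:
x = 1
V = 3 + I*sqrt(7265) (V = 3 + sqrt((8*24)*(-2) - 6881) = 3 + sqrt(192*(-2) - 6881) = 3 + sqrt(-384 - 6881) = 3 + sqrt(-7265) = 3 + I*sqrt(7265) ≈ 3.0 + 85.235*I)
R(S, r) = -6 + r (R(S, r) = r - 6 = -6 + r)
B = -64 (B = (-6 + 2)**3 = (-4)**3 = -64)
(x + B) + V = (1 - 64) + (3 + I*sqrt(7265)) = -63 + (3 + I*sqrt(7265)) = -60 + I*sqrt(7265)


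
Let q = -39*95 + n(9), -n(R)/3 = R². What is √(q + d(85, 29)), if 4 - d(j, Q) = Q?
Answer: I*√3973 ≈ 63.032*I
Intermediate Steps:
n(R) = -3*R²
d(j, Q) = 4 - Q
q = -3948 (q = -39*95 - 3*9² = -3705 - 3*81 = -3705 - 243 = -3948)
√(q + d(85, 29)) = √(-3948 + (4 - 1*29)) = √(-3948 + (4 - 29)) = √(-3948 - 25) = √(-3973) = I*√3973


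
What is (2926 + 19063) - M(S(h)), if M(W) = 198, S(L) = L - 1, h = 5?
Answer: 21791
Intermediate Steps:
S(L) = -1 + L
(2926 + 19063) - M(S(h)) = (2926 + 19063) - 1*198 = 21989 - 198 = 21791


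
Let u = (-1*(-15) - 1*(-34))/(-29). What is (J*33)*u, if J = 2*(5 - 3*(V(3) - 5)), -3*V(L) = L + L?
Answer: -84084/29 ≈ -2899.4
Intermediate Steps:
V(L) = -2*L/3 (V(L) = -(L + L)/3 = -2*L/3)
u = -49/29 (u = (15 + 34)*(-1/29) = 49*(-1/29) = -49/29 ≈ -1.6897)
J = 52 (J = 2*(5 - 3*(-2/3*3 - 5)) = 2*(5 - 3*(-2 - 5)) = 2*(5 - 3*(-7)) = 2*(5 + 21) = 2*26 = 52)
(J*33)*u = (52*33)*(-49/29) = 1716*(-49/29) = -84084/29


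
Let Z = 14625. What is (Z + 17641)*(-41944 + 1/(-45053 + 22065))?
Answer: -15555578521509/11494 ≈ -1.3534e+9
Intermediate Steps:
(Z + 17641)*(-41944 + 1/(-45053 + 22065)) = (14625 + 17641)*(-41944 + 1/(-45053 + 22065)) = 32266*(-41944 + 1/(-22988)) = 32266*(-41944 - 1/22988) = 32266*(-964208673/22988) = -15555578521509/11494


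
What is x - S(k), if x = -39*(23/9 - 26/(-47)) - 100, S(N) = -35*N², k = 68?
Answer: 22788245/141 ≈ 1.6162e+5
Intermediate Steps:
x = -31195/141 (x = -39*(23*(⅑) - 26*(-1/47)) - 100 = -39*(23/9 + 26/47) - 100 = -39*1315/423 - 100 = -17095/141 - 100 = -31195/141 ≈ -221.24)
x - S(k) = -31195/141 - (-35)*68² = -31195/141 - (-35)*4624 = -31195/141 - 1*(-161840) = -31195/141 + 161840 = 22788245/141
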